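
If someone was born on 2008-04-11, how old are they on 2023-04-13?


Birth: 2008-04-11
Reference: 2023-04-13
Year difference: 2023 - 2008 = 15

15 years old


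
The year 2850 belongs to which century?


Century = (year - 1) // 100 + 1
= (2850 - 1) // 100 + 1
= 2849 // 100 + 1
= 28 + 1

29th century


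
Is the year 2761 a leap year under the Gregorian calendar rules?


Gregorian leap year rule: divisible by 4, but not by 100, unless also by 400.
2761 is not divisible by 4 -> not a leap year

No


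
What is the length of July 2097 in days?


July 2097

31 days


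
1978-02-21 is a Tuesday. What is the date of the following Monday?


Current: Tuesday
Target: Monday
Days ahead: 6

Next Monday: 1978-02-27


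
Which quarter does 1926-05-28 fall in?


Month: May (month 5)
Q1: Jan-Mar, Q2: Apr-Jun, Q3: Jul-Sep, Q4: Oct-Dec

Q2


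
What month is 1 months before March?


March is month 3
3 - 1 = 2

February


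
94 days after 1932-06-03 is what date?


Start: 1932-06-03, add 94 days
June 1932 has 30 days: 30 - 3 = 27 days to June 30 -> 67 left
July 1932 has 31 days -> 36 left
August 1932 has 31 days -> 5 left
September 1932: 5 <= 30 -> lands on September 5

Result: 1932-09-05


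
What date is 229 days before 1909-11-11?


Start: 1909-11-11, subtract 229 days
Back 11 days from November 11 reaches October 31, 1909 -> 218 left
October 1909 has 31 days -> back to September 30, 1909 -> 187 left
September 1909 has 30 days -> back to August 31, 1909 -> 157 left
August 1909 has 31 days -> back to July 31, 1909 -> 126 left
July 1909 has 31 days -> back to June 30, 1909 -> 95 left
June 1909 has 30 days -> back to May 31, 1909 -> 65 left
May 1909 has 31 days -> back to April 30, 1909 -> 34 left
April 1909 has 30 days -> back to March 31, 1909 -> 4 left
March 1909: 31 - 4 = 27 -> lands on March 27

Result: 1909-03-27


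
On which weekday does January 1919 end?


January 1919 has 31 days
Anchor: Jan 1, 1919. With p = 1919 - 1 = 1918: (p + p//4 - p//100 + p//400) mod 7 = (1918 + 479 - 19 + 4) mod 7 = 2382 mod 7 = 2 -> Wednesday (Mon=0 ... Sun=6)
January 1 is the anchor itself -> Wednesday
Last day offset: 31 - 1 = 30 days
Weekday index = (2 + 30) mod 7 = 4

Friday, January 31


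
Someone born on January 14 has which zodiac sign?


Date: January 14
Conventional tropical zodiac dates: Capricorn from December 22 onward; Aquarius starts January 20
January 14 falls within the Capricorn range

Capricorn


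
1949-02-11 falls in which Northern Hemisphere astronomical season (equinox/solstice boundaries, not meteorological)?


Date: February 11
Astronomical Winter (approx.; exact equinox/solstice day varies by year): December 21 to March 19
February 11 falls within the Winter window

Winter


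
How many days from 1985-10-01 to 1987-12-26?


From 1985-10-01 to 1987-12-26
1985-10-01: days before October = 31 + 28 + 31 + 30 + 31 + 30 + 31 + 31 + 30 = 273 (1985 is not a leap year); day of year = 273 + 1 = 274
1987-12-26: days before December = 31 + 28 + 31 + 30 + 31 + 30 + 31 + 31 + 30 + 31 + 30 = 334 (1987 is not a leap year); day of year = 334 + 26 = 360
Rest of 1985: 365 - 274 = 91
Full years 1986 (365): 365
Total = 91 + 365 + 360 = 816

816 days


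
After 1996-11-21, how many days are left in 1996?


Day of year: 326 of 366
Remaining = 366 - 326

40 days


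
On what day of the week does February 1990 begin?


Target: February 1, 1990
Anchor: Jan 1, 1990. With p = 1990 - 1 = 1989: (p + p//4 - p//100 + p//400) mod 7 = (1989 + 497 - 19 + 4) mod 7 = 2471 mod 7 = 0 -> Monday (Mon=0 ... Sun=6)
Days before February (Jan): 31 days
Weekday index = (0 + 31) mod 7 = 3

Thursday


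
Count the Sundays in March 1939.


March 1939 has 31 days
Anchor: Jan 1, 1939. With p = 1939 - 1 = 1938: (p + p//4 - p//100 + p//400) mod 7 = (1938 + 484 - 19 + 4) mod 7 = 2407 mod 7 = 6 -> Sunday (Mon=0 ... Sun=6)
Days before March (Jan-Feb): 59; March 1 index = (6 + 59) mod 7 = 2 -> Wednesday
First Sunday is March 5
Sundays: 5, 12, 19, 26

4 Sundays


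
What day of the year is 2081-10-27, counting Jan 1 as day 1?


Date: October 27, 2081
Days in months 1 through 9: 273
Plus 27 days in October

Day of year: 300


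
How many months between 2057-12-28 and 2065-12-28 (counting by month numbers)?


From December 2057 to December 2065
8 years * 12 = 96 months = 96

96 months


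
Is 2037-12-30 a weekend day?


Anchor: Jan 1, 2037. With p = 2037 - 1 = 2036: (p + p//4 - p//100 + p//400) mod 7 = (2036 + 509 - 20 + 5) mod 7 = 2530 mod 7 = 3 -> Thursday (Mon=0 ... Sun=6)
Day of year: 364; offset = 363
Weekday index = (3 + 363) mod 7 = 2 -> Wednesday
Weekend days: Saturday, Sunday

No


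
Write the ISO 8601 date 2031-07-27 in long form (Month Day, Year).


ISO 2031-07-27 parses as year=2031, month=07, day=27
Month 7 -> July

July 27, 2031


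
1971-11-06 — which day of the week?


Date: November 6, 1971
Anchor: Jan 1, 1971. With p = 1971 - 1 = 1970: (p + p//4 - p//100 + p//400) mod 7 = (1970 + 492 - 19 + 4) mod 7 = 2447 mod 7 = 4 -> Friday (Mon=0 ... Sun=6)
Days before November (Jan-Oct): 304; offset = 304 + 6 - 1 = 309
Weekday index = (4 + 309) mod 7 = 5

Day of the week: Saturday


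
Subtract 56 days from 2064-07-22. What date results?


Start: 2064-07-22, subtract 56 days
Back 22 days from July 22 reaches June 30, 2064 -> 34 left
June 2064 has 30 days -> back to May 31, 2064 -> 4 left
May 2064: 31 - 4 = 27 -> lands on May 27

Result: 2064-05-27


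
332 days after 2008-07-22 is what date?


Start: 2008-07-22, add 332 days
July 2008 has 31 days: 31 - 22 = 9 days to July 31 -> 323 left
August 2008 has 31 days -> 292 left
September 2008 has 30 days -> 262 left
October 2008 has 31 days -> 231 left
November 2008 has 30 days -> 201 left
December 2008 has 31 days -> 170 left
January 2009 has 31 days -> 139 left
February 2009 has 28 days -> 111 left
March 2009 has 31 days -> 80 left
April 2009 has 30 days -> 50 left
May 2009 has 31 days -> 19 left
June 2009: 19 <= 30 -> lands on June 19

Result: 2009-06-19


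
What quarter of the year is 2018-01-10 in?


Month: January (month 1)
Q1: Jan-Mar, Q2: Apr-Jun, Q3: Jul-Sep, Q4: Oct-Dec

Q1


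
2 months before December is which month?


December is month 12
12 - 2 = 10

October


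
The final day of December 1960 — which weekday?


December 1960 has 31 days
Anchor: Jan 1, 1960. With p = 1960 - 1 = 1959: (p + p//4 - p//100 + p//400) mod 7 = (1959 + 489 - 19 + 4) mod 7 = 2433 mod 7 = 4 -> Friday (Mon=0 ... Sun=6)
Days before December (Jan-Nov): 335; December 1 index = (4 + 335) mod 7 = 3 -> Thursday
Last day offset: 31 - 1 = 30 days
Weekday index = (3 + 30) mod 7 = 5

Saturday, December 31


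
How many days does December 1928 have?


December 1928

31 days


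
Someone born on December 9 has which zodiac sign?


Date: December 9
Conventional tropical zodiac dates: Sagittarius from November 22 onward; Capricorn starts December 22
December 9 falls within the Sagittarius range

Sagittarius


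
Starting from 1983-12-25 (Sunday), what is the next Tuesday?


Current: Sunday
Target: Tuesday
Days ahead: 2

Next Tuesday: 1983-12-27


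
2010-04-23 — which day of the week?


Date: April 23, 2010
Anchor: Jan 1, 2010. With p = 2010 - 1 = 2009: (p + p//4 - p//100 + p//400) mod 7 = (2009 + 502 - 20 + 5) mod 7 = 2496 mod 7 = 4 -> Friday (Mon=0 ... Sun=6)
Days before April (Jan-Mar): 90; offset = 90 + 23 - 1 = 112
Weekday index = (4 + 112) mod 7 = 4

Day of the week: Friday


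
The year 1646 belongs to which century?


Century = (year - 1) // 100 + 1
= (1646 - 1) // 100 + 1
= 1645 // 100 + 1
= 16 + 1

17th century


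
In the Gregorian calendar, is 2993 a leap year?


Gregorian leap year rule: divisible by 4, but not by 100, unless also by 400.
2993 is not divisible by 4 -> not a leap year

No


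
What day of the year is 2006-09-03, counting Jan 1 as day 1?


Date: September 3, 2006
Days in months 1 through 8: 243
Plus 3 days in September

Day of year: 246


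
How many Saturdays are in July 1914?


July 1914 has 31 days
Anchor: Jan 1, 1914. With p = 1914 - 1 = 1913: (p + p//4 - p//100 + p//400) mod 7 = (1913 + 478 - 19 + 4) mod 7 = 2376 mod 7 = 3 -> Thursday (Mon=0 ... Sun=6)
Days before July (Jan-Jun): 181; July 1 index = (3 + 181) mod 7 = 2 -> Wednesday
First Saturday is July 4
Saturdays: 4, 11, 18, 25

4 Saturdays


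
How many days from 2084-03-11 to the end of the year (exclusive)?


Day of year: 71 of 366
Remaining = 366 - 71

295 days


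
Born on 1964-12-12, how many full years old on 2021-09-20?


Birth: 1964-12-12
Reference: 2021-09-20
Year difference: 2021 - 1964 = 57
Birthday not yet reached in 2021, subtract 1

56 years old


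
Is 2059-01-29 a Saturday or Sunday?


Anchor: Jan 1, 2059. With p = 2059 - 1 = 2058: (p + p//4 - p//100 + p//400) mod 7 = (2058 + 514 - 20 + 5) mod 7 = 2557 mod 7 = 2 -> Wednesday (Mon=0 ... Sun=6)
Day of year: 29; offset = 28
Weekday index = (2 + 28) mod 7 = 2 -> Wednesday
Weekend days: Saturday, Sunday

No


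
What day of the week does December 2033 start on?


Target: December 1, 2033
Anchor: Jan 1, 2033. With p = 2033 - 1 = 2032: (p + p//4 - p//100 + p//400) mod 7 = (2032 + 508 - 20 + 5) mod 7 = 2525 mod 7 = 5 -> Saturday (Mon=0 ... Sun=6)
Days before December (Jan-Nov): 334 days
Weekday index = (5 + 334) mod 7 = 3

Thursday


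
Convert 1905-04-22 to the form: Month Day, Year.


ISO 1905-04-22 parses as year=1905, month=04, day=22
Month 4 -> April

April 22, 1905


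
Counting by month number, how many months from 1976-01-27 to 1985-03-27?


From January 1976 to March 1985
9 years * 12 = 108 months, plus 2 months = 110

110 months


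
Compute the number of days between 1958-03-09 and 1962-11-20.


From 1958-03-09 to 1962-11-20
1958-03-09: days before March = 31 + 28 = 59 (1958 is not a leap year); day of year = 59 + 9 = 68
1962-11-20: days before November = 31 + 28 + 31 + 30 + 31 + 30 + 31 + 31 + 30 + 31 = 304 (1962 is not a leap year); day of year = 304 + 20 = 324
Rest of 1958: 365 - 68 = 297
Full years 1959 (365), 1960 (366), 1961 (365): 1096
Total = 297 + 1096 + 324 = 1717

1717 days


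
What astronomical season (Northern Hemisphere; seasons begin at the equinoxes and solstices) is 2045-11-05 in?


Date: November 5
Astronomical Autumn (approx.; exact equinox/solstice day varies by year): September 22 to December 20
November 5 falls within the Autumn window

Autumn


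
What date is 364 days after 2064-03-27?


Start: 2064-03-27, add 364 days
March 2064 has 31 days: 31 - 27 = 4 days to March 31 -> 360 left
April 2064 has 30 days -> 330 left
May 2064 has 31 days -> 299 left
June 2064 has 30 days -> 269 left
July 2064 has 31 days -> 238 left
August 2064 has 31 days -> 207 left
September 2064 has 30 days -> 177 left
October 2064 has 31 days -> 146 left
November 2064 has 30 days -> 116 left
December 2064 has 31 days -> 85 left
January 2065 has 31 days -> 54 left
February 2065 has 28 days -> 26 left
March 2065: 26 <= 31 -> lands on March 26

Result: 2065-03-26


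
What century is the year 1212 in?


Century = (year - 1) // 100 + 1
= (1212 - 1) // 100 + 1
= 1211 // 100 + 1
= 12 + 1

13th century


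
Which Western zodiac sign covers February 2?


Date: February 2
Conventional tropical zodiac dates: Aquarius from January 20 onward; Pisces starts February 19
February 2 falls within the Aquarius range

Aquarius


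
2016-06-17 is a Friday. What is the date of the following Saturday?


Current: Friday
Target: Saturday
Days ahead: 1

Next Saturday: 2016-06-18


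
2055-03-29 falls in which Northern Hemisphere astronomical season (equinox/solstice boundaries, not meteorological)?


Date: March 29
Astronomical Spring (approx.; exact equinox/solstice day varies by year): March 20 to June 20
March 29 falls within the Spring window

Spring


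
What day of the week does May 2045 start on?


Target: May 1, 2045
Anchor: Jan 1, 2045. With p = 2045 - 1 = 2044: (p + p//4 - p//100 + p//400) mod 7 = (2044 + 511 - 20 + 5) mod 7 = 2540 mod 7 = 6 -> Sunday (Mon=0 ... Sun=6)
Days before May (Jan-Apr): 120 days
Weekday index = (6 + 120) mod 7 = 0

Monday


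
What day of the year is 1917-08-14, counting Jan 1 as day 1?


Date: August 14, 1917
Days in months 1 through 7: 212
Plus 14 days in August

Day of year: 226


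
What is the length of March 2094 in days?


March 2094

31 days


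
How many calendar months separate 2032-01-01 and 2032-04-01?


From January 2032 to April 2032
0 years * 12 = 0 months, plus 3 months = 3

3 months


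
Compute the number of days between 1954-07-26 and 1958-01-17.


From 1954-07-26 to 1958-01-17
1954-07-26: days before July = 31 + 28 + 31 + 30 + 31 + 30 = 181 (1954 is not a leap year); day of year = 181 + 26 = 207
1958-01-17: day of year = 17
Rest of 1954: 365 - 207 = 158
Full years 1955 (365), 1956 (366), 1957 (365): 1096
Total = 158 + 1096 + 17 = 1271

1271 days


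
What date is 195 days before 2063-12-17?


Start: 2063-12-17, subtract 195 days
Back 17 days from December 17 reaches November 30, 2063 -> 178 left
November 2063 has 30 days -> back to October 31, 2063 -> 148 left
October 2063 has 31 days -> back to September 30, 2063 -> 117 left
September 2063 has 30 days -> back to August 31, 2063 -> 87 left
August 2063 has 31 days -> back to July 31, 2063 -> 56 left
July 2063 has 31 days -> back to June 30, 2063 -> 25 left
June 2063: 30 - 25 = 5 -> lands on June 5

Result: 2063-06-05


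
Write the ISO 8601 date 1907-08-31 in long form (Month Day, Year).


ISO 1907-08-31 parses as year=1907, month=08, day=31
Month 8 -> August

August 31, 1907


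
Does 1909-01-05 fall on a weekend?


Anchor: Jan 1, 1909. With p = 1909 - 1 = 1908: (p + p//4 - p//100 + p//400) mod 7 = (1908 + 477 - 19 + 4) mod 7 = 2370 mod 7 = 4 -> Friday (Mon=0 ... Sun=6)
Day of year: 5; offset = 4
Weekday index = (4 + 4) mod 7 = 1 -> Tuesday
Weekend days: Saturday, Sunday

No


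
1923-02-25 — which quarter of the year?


Month: February (month 2)
Q1: Jan-Mar, Q2: Apr-Jun, Q3: Jul-Sep, Q4: Oct-Dec

Q1


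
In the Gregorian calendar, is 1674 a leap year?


Gregorian leap year rule: divisible by 4, but not by 100, unless also by 400.
1674 is not divisible by 4 -> not a leap year

No


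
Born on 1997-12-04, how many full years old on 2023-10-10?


Birth: 1997-12-04
Reference: 2023-10-10
Year difference: 2023 - 1997 = 26
Birthday not yet reached in 2023, subtract 1

25 years old


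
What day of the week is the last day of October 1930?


October 1930 has 31 days
Anchor: Jan 1, 1930. With p = 1930 - 1 = 1929: (p + p//4 - p//100 + p//400) mod 7 = (1929 + 482 - 19 + 4) mod 7 = 2396 mod 7 = 2 -> Wednesday (Mon=0 ... Sun=6)
Days before October (Jan-Sep): 273; October 1 index = (2 + 273) mod 7 = 2 -> Wednesday
Last day offset: 31 - 1 = 30 days
Weekday index = (2 + 30) mod 7 = 4

Friday, October 31


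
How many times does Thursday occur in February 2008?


February 2008 has 29 days
Anchor: Jan 1, 2008. With p = 2008 - 1 = 2007: (p + p//4 - p//100 + p//400) mod 7 = (2007 + 501 - 20 + 5) mod 7 = 2493 mod 7 = 1 -> Tuesday (Mon=0 ... Sun=6)
Days before February (Jan): 31; February 1 index = (1 + 31) mod 7 = 4 -> Friday
First Thursday is February 7
Thursdays: 7, 14, 21, 28

4 Thursdays


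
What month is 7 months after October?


October is month 10
10 + 7 = 17; wrap: 17 - 12 = 5

May


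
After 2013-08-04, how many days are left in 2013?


Day of year: 216 of 365
Remaining = 365 - 216

149 days


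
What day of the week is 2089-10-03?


Date: October 3, 2089
Anchor: Jan 1, 2089. With p = 2089 - 1 = 2088: (p + p//4 - p//100 + p//400) mod 7 = (2088 + 522 - 20 + 5) mod 7 = 2595 mod 7 = 5 -> Saturday (Mon=0 ... Sun=6)
Days before October (Jan-Sep): 273; offset = 273 + 3 - 1 = 275
Weekday index = (5 + 275) mod 7 = 0

Day of the week: Monday


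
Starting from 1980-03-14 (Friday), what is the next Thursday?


Current: Friday
Target: Thursday
Days ahead: 6

Next Thursday: 1980-03-20


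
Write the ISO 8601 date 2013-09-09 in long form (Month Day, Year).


ISO 2013-09-09 parses as year=2013, month=09, day=09
Month 9 -> September

September 9, 2013


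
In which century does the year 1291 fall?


Century = (year - 1) // 100 + 1
= (1291 - 1) // 100 + 1
= 1290 // 100 + 1
= 12 + 1

13th century


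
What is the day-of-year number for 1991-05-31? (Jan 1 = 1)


Date: May 31, 1991
Days in months 1 through 4: 120
Plus 31 days in May

Day of year: 151


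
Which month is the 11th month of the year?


Month 11 of 12

November


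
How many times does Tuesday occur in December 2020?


December 2020 has 31 days
Anchor: Jan 1, 2020. With p = 2020 - 1 = 2019: (p + p//4 - p//100 + p//400) mod 7 = (2019 + 504 - 20 + 5) mod 7 = 2508 mod 7 = 2 -> Wednesday (Mon=0 ... Sun=6)
Days before December (Jan-Nov): 335; December 1 index = (2 + 335) mod 7 = 1 -> Tuesday
First Tuesday is December 1
Tuesdays: 1, 8, 15, 22, 29

5 Tuesdays


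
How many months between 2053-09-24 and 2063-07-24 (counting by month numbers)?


From September 2053 to July 2063
10 years * 12 = 120 months, minus 2 months = 118

118 months


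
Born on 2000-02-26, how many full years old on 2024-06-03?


Birth: 2000-02-26
Reference: 2024-06-03
Year difference: 2024 - 2000 = 24

24 years old


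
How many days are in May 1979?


May 1979

31 days


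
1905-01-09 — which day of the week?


Date: January 9, 1905
Anchor: Jan 1, 1905. With p = 1905 - 1 = 1904: (p + p//4 - p//100 + p//400) mod 7 = (1904 + 476 - 19 + 4) mod 7 = 2365 mod 7 = 6 -> Sunday (Mon=0 ... Sun=6)
Days into year = 9 - 1 = 8
Weekday index = (6 + 8) mod 7 = 0

Day of the week: Monday


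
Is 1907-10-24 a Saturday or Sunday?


Anchor: Jan 1, 1907. With p = 1907 - 1 = 1906: (p + p//4 - p//100 + p//400) mod 7 = (1906 + 476 - 19 + 4) mod 7 = 2367 mod 7 = 1 -> Tuesday (Mon=0 ... Sun=6)
Day of year: 297; offset = 296
Weekday index = (1 + 296) mod 7 = 3 -> Thursday
Weekend days: Saturday, Sunday

No


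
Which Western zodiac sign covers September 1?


Date: September 1
Conventional tropical zodiac dates: Virgo from August 23 onward; Libra starts September 23
September 1 falls within the Virgo range

Virgo


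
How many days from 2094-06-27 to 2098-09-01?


From 2094-06-27 to 2098-09-01
2094-06-27: days before June = 31 + 28 + 31 + 30 + 31 = 151 (2094 is not a leap year); day of year = 151 + 27 = 178
2098-09-01: days before September = 31 + 28 + 31 + 30 + 31 + 30 + 31 + 31 = 243 (2098 is not a leap year); day of year = 243 + 1 = 244
Rest of 2094: 365 - 178 = 187
Full years 2095 (365), 2096 (366), 2097 (365): 1096
Total = 187 + 1096 + 244 = 1527

1527 days


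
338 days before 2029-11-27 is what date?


Start: 2029-11-27, subtract 338 days
Back 27 days from November 27 reaches October 31, 2029 -> 311 left
October 2029 has 31 days -> back to September 30, 2029 -> 280 left
September 2029 has 30 days -> back to August 31, 2029 -> 250 left
August 2029 has 31 days -> back to July 31, 2029 -> 219 left
July 2029 has 31 days -> back to June 30, 2029 -> 188 left
June 2029 has 30 days -> back to May 31, 2029 -> 158 left
May 2029 has 31 days -> back to April 30, 2029 -> 127 left
April 2029 has 30 days -> back to March 31, 2029 -> 97 left
March 2029 has 31 days -> back to February 28, 2029 -> 66 left
February 2029 has 28 days -> back to January 31, 2029 -> 38 left
January 2029 has 31 days -> back to December 31, 2028 -> 7 left
December 2028: 31 - 7 = 24 -> lands on December 24

Result: 2028-12-24


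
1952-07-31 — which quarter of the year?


Month: July (month 7)
Q1: Jan-Mar, Q2: Apr-Jun, Q3: Jul-Sep, Q4: Oct-Dec

Q3


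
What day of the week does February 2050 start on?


Target: February 1, 2050
Anchor: Jan 1, 2050. With p = 2050 - 1 = 2049: (p + p//4 - p//100 + p//400) mod 7 = (2049 + 512 - 20 + 5) mod 7 = 2546 mod 7 = 5 -> Saturday (Mon=0 ... Sun=6)
Days before February (Jan): 31 days
Weekday index = (5 + 31) mod 7 = 1

Tuesday


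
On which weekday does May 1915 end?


May 1915 has 31 days
Anchor: Jan 1, 1915. With p = 1915 - 1 = 1914: (p + p//4 - p//100 + p//400) mod 7 = (1914 + 478 - 19 + 4) mod 7 = 2377 mod 7 = 4 -> Friday (Mon=0 ... Sun=6)
Days before May (Jan-Apr): 120; May 1 index = (4 + 120) mod 7 = 5 -> Saturday
Last day offset: 31 - 1 = 30 days
Weekday index = (5 + 30) mod 7 = 0

Monday, May 31


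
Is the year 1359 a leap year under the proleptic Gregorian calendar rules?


Gregorian leap year rule: divisible by 4, but not by 100, unless also by 400.
1359 is not divisible by 4 -> not a leap year

No


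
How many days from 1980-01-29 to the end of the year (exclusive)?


Day of year: 29 of 366
Remaining = 366 - 29

337 days


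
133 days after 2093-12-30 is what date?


Start: 2093-12-30, add 133 days
December 2093 has 31 days: 31 - 30 = 1 day to December 31 -> 132 left
January 2094 has 31 days -> 101 left
February 2094 has 28 days -> 73 left
March 2094 has 31 days -> 42 left
April 2094 has 30 days -> 12 left
May 2094: 12 <= 31 -> lands on May 12

Result: 2094-05-12


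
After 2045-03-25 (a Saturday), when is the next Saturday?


Current: Saturday
Target: Saturday
Days ahead: 7

Next Saturday: 2045-04-01


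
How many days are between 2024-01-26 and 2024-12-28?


From 2024-01-26 to 2024-12-28
2024-01-26: day of year = 26
2024-12-28: days before December = 31 + 29 + 31 + 30 + 31 + 30 + 31 + 31 + 30 + 31 + 30 = 335 (2024 is a leap year); day of year = 335 + 28 = 363
Same year: 363 - 26 = 337

337 days


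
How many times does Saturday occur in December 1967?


December 1967 has 31 days
Anchor: Jan 1, 1967. With p = 1967 - 1 = 1966: (p + p//4 - p//100 + p//400) mod 7 = (1966 + 491 - 19 + 4) mod 7 = 2442 mod 7 = 6 -> Sunday (Mon=0 ... Sun=6)
Days before December (Jan-Nov): 334; December 1 index = (6 + 334) mod 7 = 4 -> Friday
First Saturday is December 2
Saturdays: 2, 9, 16, 23, 30

5 Saturdays


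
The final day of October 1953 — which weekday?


October 1953 has 31 days
Anchor: Jan 1, 1953. With p = 1953 - 1 = 1952: (p + p//4 - p//100 + p//400) mod 7 = (1952 + 488 - 19 + 4) mod 7 = 2425 mod 7 = 3 -> Thursday (Mon=0 ... Sun=6)
Days before October (Jan-Sep): 273; October 1 index = (3 + 273) mod 7 = 3 -> Thursday
Last day offset: 31 - 1 = 30 days
Weekday index = (3 + 30) mod 7 = 5

Saturday, October 31


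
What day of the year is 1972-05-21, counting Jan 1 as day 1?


Date: May 21, 1972
Days in months 1 through 4: 121
Plus 21 days in May

Day of year: 142


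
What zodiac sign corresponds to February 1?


Date: February 1
Conventional tropical zodiac dates: Aquarius from January 20 onward; Pisces starts February 19
February 1 falls within the Aquarius range

Aquarius


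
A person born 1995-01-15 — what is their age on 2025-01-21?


Birth: 1995-01-15
Reference: 2025-01-21
Year difference: 2025 - 1995 = 30

30 years old


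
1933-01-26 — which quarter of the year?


Month: January (month 1)
Q1: Jan-Mar, Q2: Apr-Jun, Q3: Jul-Sep, Q4: Oct-Dec

Q1


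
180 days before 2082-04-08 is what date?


Start: 2082-04-08, subtract 180 days
Back 8 days from April 8 reaches March 31, 2082 -> 172 left
March 2082 has 31 days -> back to February 28, 2082 -> 141 left
February 2082 has 28 days -> back to January 31, 2082 -> 113 left
January 2082 has 31 days -> back to December 31, 2081 -> 82 left
December 2081 has 31 days -> back to November 30, 2081 -> 51 left
November 2081 has 30 days -> back to October 31, 2081 -> 21 left
October 2081: 31 - 21 = 10 -> lands on October 10

Result: 2081-10-10


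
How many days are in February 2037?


February 2037 (leap year: no)

28 days


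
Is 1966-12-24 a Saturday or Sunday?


Anchor: Jan 1, 1966. With p = 1966 - 1 = 1965: (p + p//4 - p//100 + p//400) mod 7 = (1965 + 491 - 19 + 4) mod 7 = 2441 mod 7 = 5 -> Saturday (Mon=0 ... Sun=6)
Day of year: 358; offset = 357
Weekday index = (5 + 357) mod 7 = 5 -> Saturday
Weekend days: Saturday, Sunday

Yes


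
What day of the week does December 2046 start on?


Target: December 1, 2046
Anchor: Jan 1, 2046. With p = 2046 - 1 = 2045: (p + p//4 - p//100 + p//400) mod 7 = (2045 + 511 - 20 + 5) mod 7 = 2541 mod 7 = 0 -> Monday (Mon=0 ... Sun=6)
Days before December (Jan-Nov): 334 days
Weekday index = (0 + 334) mod 7 = 5

Saturday


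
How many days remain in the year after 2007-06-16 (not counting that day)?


Day of year: 167 of 365
Remaining = 365 - 167

198 days


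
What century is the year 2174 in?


Century = (year - 1) // 100 + 1
= (2174 - 1) // 100 + 1
= 2173 // 100 + 1
= 21 + 1

22nd century


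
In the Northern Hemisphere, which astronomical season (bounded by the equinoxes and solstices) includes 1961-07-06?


Date: July 6
Astronomical Summer (approx.; exact equinox/solstice day varies by year): June 21 to September 21
July 6 falls within the Summer window

Summer


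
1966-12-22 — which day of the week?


Date: December 22, 1966
Anchor: Jan 1, 1966. With p = 1966 - 1 = 1965: (p + p//4 - p//100 + p//400) mod 7 = (1965 + 491 - 19 + 4) mod 7 = 2441 mod 7 = 5 -> Saturday (Mon=0 ... Sun=6)
Days before December (Jan-Nov): 334; offset = 334 + 22 - 1 = 355
Weekday index = (5 + 355) mod 7 = 3

Day of the week: Thursday


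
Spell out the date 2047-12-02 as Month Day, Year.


ISO 2047-12-02 parses as year=2047, month=12, day=02
Month 12 -> December

December 2, 2047


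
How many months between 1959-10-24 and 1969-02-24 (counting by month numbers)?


From October 1959 to February 1969
10 years * 12 = 120 months, minus 8 months = 112

112 months


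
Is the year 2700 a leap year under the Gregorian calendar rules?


Gregorian leap year rule: divisible by 4, but not by 100, unless also by 400.
2700 is divisible by 100 but not 400 -> not a leap year

No


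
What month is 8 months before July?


July is month 7
7 - 8 = -1; wrap: -1 + 12 = 11

November


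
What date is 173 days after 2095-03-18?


Start: 2095-03-18, add 173 days
March 2095 has 31 days: 31 - 18 = 13 days to March 31 -> 160 left
April 2095 has 30 days -> 130 left
May 2095 has 31 days -> 99 left
June 2095 has 30 days -> 69 left
July 2095 has 31 days -> 38 left
August 2095 has 31 days -> 7 left
September 2095: 7 <= 30 -> lands on September 7

Result: 2095-09-07


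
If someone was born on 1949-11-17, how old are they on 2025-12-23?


Birth: 1949-11-17
Reference: 2025-12-23
Year difference: 2025 - 1949 = 76

76 years old


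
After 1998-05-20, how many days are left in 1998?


Day of year: 140 of 365
Remaining = 365 - 140

225 days


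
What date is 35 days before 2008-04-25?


Start: 2008-04-25, subtract 35 days
Back 25 days from April 25 reaches March 31, 2008 -> 10 left
March 2008: 31 - 10 = 21 -> lands on March 21

Result: 2008-03-21


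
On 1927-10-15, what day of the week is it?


Date: October 15, 1927
Anchor: Jan 1, 1927. With p = 1927 - 1 = 1926: (p + p//4 - p//100 + p//400) mod 7 = (1926 + 481 - 19 + 4) mod 7 = 2392 mod 7 = 5 -> Saturday (Mon=0 ... Sun=6)
Days before October (Jan-Sep): 273; offset = 273 + 15 - 1 = 287
Weekday index = (5 + 287) mod 7 = 5

Day of the week: Saturday


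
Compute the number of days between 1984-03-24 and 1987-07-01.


From 1984-03-24 to 1987-07-01
1984-03-24: days before March = 31 + 29 = 60 (1984 is a leap year); day of year = 60 + 24 = 84
1987-07-01: days before July = 31 + 28 + 31 + 30 + 31 + 30 = 181 (1987 is not a leap year); day of year = 181 + 1 = 182
Rest of 1984: 366 - 84 = 282
Full years 1985 (365), 1986 (365): 730
Total = 282 + 730 + 182 = 1194

1194 days


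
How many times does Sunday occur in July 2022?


July 2022 has 31 days
Anchor: Jan 1, 2022. With p = 2022 - 1 = 2021: (p + p//4 - p//100 + p//400) mod 7 = (2021 + 505 - 20 + 5) mod 7 = 2511 mod 7 = 5 -> Saturday (Mon=0 ... Sun=6)
Days before July (Jan-Jun): 181; July 1 index = (5 + 181) mod 7 = 4 -> Friday
First Sunday is July 3
Sundays: 3, 10, 17, 24, 31

5 Sundays


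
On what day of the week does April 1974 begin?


Target: April 1, 1974
Anchor: Jan 1, 1974. With p = 1974 - 1 = 1973: (p + p//4 - p//100 + p//400) mod 7 = (1973 + 493 - 19 + 4) mod 7 = 2451 mod 7 = 1 -> Tuesday (Mon=0 ... Sun=6)
Days before April (Jan-Mar): 90 days
Weekday index = (1 + 90) mod 7 = 0

Monday


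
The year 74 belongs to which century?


Century = (year - 1) // 100 + 1
= (74 - 1) // 100 + 1
= 73 // 100 + 1
= 0 + 1

1st century


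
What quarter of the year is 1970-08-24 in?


Month: August (month 8)
Q1: Jan-Mar, Q2: Apr-Jun, Q3: Jul-Sep, Q4: Oct-Dec

Q3


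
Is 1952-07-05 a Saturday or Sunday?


Anchor: Jan 1, 1952. With p = 1952 - 1 = 1951: (p + p//4 - p//100 + p//400) mod 7 = (1951 + 487 - 19 + 4) mod 7 = 2423 mod 7 = 1 -> Tuesday (Mon=0 ... Sun=6)
Day of year: 187; offset = 186
Weekday index = (1 + 186) mod 7 = 5 -> Saturday
Weekend days: Saturday, Sunday

Yes


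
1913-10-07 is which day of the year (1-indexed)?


Date: October 7, 1913
Days in months 1 through 9: 273
Plus 7 days in October

Day of year: 280


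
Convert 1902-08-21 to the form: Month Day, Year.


ISO 1902-08-21 parses as year=1902, month=08, day=21
Month 8 -> August

August 21, 1902


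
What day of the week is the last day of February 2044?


February 2044 has 29 days
Anchor: Jan 1, 2044. With p = 2044 - 1 = 2043: (p + p//4 - p//100 + p//400) mod 7 = (2043 + 510 - 20 + 5) mod 7 = 2538 mod 7 = 4 -> Friday (Mon=0 ... Sun=6)
Days before February (Jan): 31; February 1 index = (4 + 31) mod 7 = 0 -> Monday
Last day offset: 29 - 1 = 28 days
Weekday index = (0 + 28) mod 7 = 0

Monday, February 29


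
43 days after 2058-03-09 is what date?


Start: 2058-03-09, add 43 days
March 2058 has 31 days: 31 - 9 = 22 days to March 31 -> 21 left
April 2058: 21 <= 30 -> lands on April 21

Result: 2058-04-21


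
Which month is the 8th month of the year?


Month 8 of 12

August


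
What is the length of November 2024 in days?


November 2024

30 days


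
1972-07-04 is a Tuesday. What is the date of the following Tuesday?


Current: Tuesday
Target: Tuesday
Days ahead: 7

Next Tuesday: 1972-07-11


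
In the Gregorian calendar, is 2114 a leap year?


Gregorian leap year rule: divisible by 4, but not by 100, unless also by 400.
2114 is not divisible by 4 -> not a leap year

No


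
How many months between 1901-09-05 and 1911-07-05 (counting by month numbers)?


From September 1901 to July 1911
10 years * 12 = 120 months, minus 2 months = 118

118 months


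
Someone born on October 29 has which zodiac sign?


Date: October 29
Conventional tropical zodiac dates: Scorpio from October 23 onward; Sagittarius starts November 22
October 29 falls within the Scorpio range

Scorpio


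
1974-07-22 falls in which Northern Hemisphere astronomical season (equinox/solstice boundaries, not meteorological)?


Date: July 22
Astronomical Summer (approx.; exact equinox/solstice day varies by year): June 21 to September 21
July 22 falls within the Summer window

Summer


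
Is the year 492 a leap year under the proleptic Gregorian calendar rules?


Gregorian leap year rule: divisible by 4, but not by 100, unless also by 400.
492 is divisible by 4 but not 100 -> leap year

Yes


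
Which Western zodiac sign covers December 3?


Date: December 3
Conventional tropical zodiac dates: Sagittarius from November 22 onward; Capricorn starts December 22
December 3 falls within the Sagittarius range

Sagittarius


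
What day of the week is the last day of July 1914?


July 1914 has 31 days
Anchor: Jan 1, 1914. With p = 1914 - 1 = 1913: (p + p//4 - p//100 + p//400) mod 7 = (1913 + 478 - 19 + 4) mod 7 = 2376 mod 7 = 3 -> Thursday (Mon=0 ... Sun=6)
Days before July (Jan-Jun): 181; July 1 index = (3 + 181) mod 7 = 2 -> Wednesday
Last day offset: 31 - 1 = 30 days
Weekday index = (2 + 30) mod 7 = 4

Friday, July 31


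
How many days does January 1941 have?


January 1941

31 days


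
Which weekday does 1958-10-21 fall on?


Date: October 21, 1958
Anchor: Jan 1, 1958. With p = 1958 - 1 = 1957: (p + p//4 - p//100 + p//400) mod 7 = (1957 + 489 - 19 + 4) mod 7 = 2431 mod 7 = 2 -> Wednesday (Mon=0 ... Sun=6)
Days before October (Jan-Sep): 273; offset = 273 + 21 - 1 = 293
Weekday index = (2 + 293) mod 7 = 1

Day of the week: Tuesday


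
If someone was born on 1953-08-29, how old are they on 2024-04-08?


Birth: 1953-08-29
Reference: 2024-04-08
Year difference: 2024 - 1953 = 71
Birthday not yet reached in 2024, subtract 1

70 years old


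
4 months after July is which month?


July is month 7
7 + 4 = 11

November


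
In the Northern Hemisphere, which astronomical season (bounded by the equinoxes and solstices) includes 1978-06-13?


Date: June 13
Astronomical Spring (approx.; exact equinox/solstice day varies by year): March 20 to June 20
June 13 falls within the Spring window

Spring


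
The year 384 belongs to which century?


Century = (year - 1) // 100 + 1
= (384 - 1) // 100 + 1
= 383 // 100 + 1
= 3 + 1

4th century


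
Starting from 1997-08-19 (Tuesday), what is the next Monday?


Current: Tuesday
Target: Monday
Days ahead: 6

Next Monday: 1997-08-25


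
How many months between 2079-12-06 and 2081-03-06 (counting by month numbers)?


From December 2079 to March 2081
2 years * 12 = 24 months, minus 9 months = 15

15 months


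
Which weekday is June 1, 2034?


Target: June 1, 2034
Anchor: Jan 1, 2034. With p = 2034 - 1 = 2033: (p + p//4 - p//100 + p//400) mod 7 = (2033 + 508 - 20 + 5) mod 7 = 2526 mod 7 = 6 -> Sunday (Mon=0 ... Sun=6)
Days before June (Jan-May): 151 days
Weekday index = (6 + 151) mod 7 = 3

Thursday


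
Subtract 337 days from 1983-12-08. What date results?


Start: 1983-12-08, subtract 337 days
Back 8 days from December 8 reaches November 30, 1983 -> 329 left
November 1983 has 30 days -> back to October 31, 1983 -> 299 left
October 1983 has 31 days -> back to September 30, 1983 -> 268 left
September 1983 has 30 days -> back to August 31, 1983 -> 238 left
August 1983 has 31 days -> back to July 31, 1983 -> 207 left
July 1983 has 31 days -> back to June 30, 1983 -> 176 left
June 1983 has 30 days -> back to May 31, 1983 -> 146 left
May 1983 has 31 days -> back to April 30, 1983 -> 115 left
April 1983 has 30 days -> back to March 31, 1983 -> 85 left
March 1983 has 31 days -> back to February 28, 1983 -> 54 left
February 1983 has 28 days -> back to January 31, 1983 -> 26 left
January 1983: 31 - 26 = 5 -> lands on January 5

Result: 1983-01-05


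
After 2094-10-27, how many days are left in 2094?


Day of year: 300 of 365
Remaining = 365 - 300

65 days


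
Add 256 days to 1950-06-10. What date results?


Start: 1950-06-10, add 256 days
June 1950 has 30 days: 30 - 10 = 20 days to June 30 -> 236 left
July 1950 has 31 days -> 205 left
August 1950 has 31 days -> 174 left
September 1950 has 30 days -> 144 left
October 1950 has 31 days -> 113 left
November 1950 has 30 days -> 83 left
December 1950 has 31 days -> 52 left
January 1951 has 31 days -> 21 left
February 1951: 21 <= 28 -> lands on February 21

Result: 1951-02-21


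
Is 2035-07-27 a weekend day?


Anchor: Jan 1, 2035. With p = 2035 - 1 = 2034: (p + p//4 - p//100 + p//400) mod 7 = (2034 + 508 - 20 + 5) mod 7 = 2527 mod 7 = 0 -> Monday (Mon=0 ... Sun=6)
Day of year: 208; offset = 207
Weekday index = (0 + 207) mod 7 = 4 -> Friday
Weekend days: Saturday, Sunday

No


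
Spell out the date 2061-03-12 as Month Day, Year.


ISO 2061-03-12 parses as year=2061, month=03, day=12
Month 3 -> March

March 12, 2061


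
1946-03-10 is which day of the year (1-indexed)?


Date: March 10, 1946
Days in months 1 through 2: 59
Plus 10 days in March

Day of year: 69


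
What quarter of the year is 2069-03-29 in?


Month: March (month 3)
Q1: Jan-Mar, Q2: Apr-Jun, Q3: Jul-Sep, Q4: Oct-Dec

Q1


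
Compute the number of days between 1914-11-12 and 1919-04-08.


From 1914-11-12 to 1919-04-08
1914-11-12: days before November = 31 + 28 + 31 + 30 + 31 + 30 + 31 + 31 + 30 + 31 = 304 (1914 is not a leap year); day of year = 304 + 12 = 316
1919-04-08: days before April = 31 + 28 + 31 = 90 (1919 is not a leap year); day of year = 90 + 8 = 98
Rest of 1914: 365 - 316 = 49
Full years 1915 (365), 1916 (366), 1917 (365), 1918 (365): 1461
Total = 49 + 1461 + 98 = 1608

1608 days


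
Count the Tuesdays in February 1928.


February 1928 has 29 days
Anchor: Jan 1, 1928. With p = 1928 - 1 = 1927: (p + p//4 - p//100 + p//400) mod 7 = (1927 + 481 - 19 + 4) mod 7 = 2393 mod 7 = 6 -> Sunday (Mon=0 ... Sun=6)
Days before February (Jan): 31; February 1 index = (6 + 31) mod 7 = 2 -> Wednesday
First Tuesday is February 7
Tuesdays: 7, 14, 21, 28

4 Tuesdays


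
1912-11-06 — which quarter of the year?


Month: November (month 11)
Q1: Jan-Mar, Q2: Apr-Jun, Q3: Jul-Sep, Q4: Oct-Dec

Q4


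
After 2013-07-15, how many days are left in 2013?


Day of year: 196 of 365
Remaining = 365 - 196

169 days


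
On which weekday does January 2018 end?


January 2018 has 31 days
Anchor: Jan 1, 2018. With p = 2018 - 1 = 2017: (p + p//4 - p//100 + p//400) mod 7 = (2017 + 504 - 20 + 5) mod 7 = 2506 mod 7 = 0 -> Monday (Mon=0 ... Sun=6)
January 1 is the anchor itself -> Monday
Last day offset: 31 - 1 = 30 days
Weekday index = (0 + 30) mod 7 = 2

Wednesday, January 31


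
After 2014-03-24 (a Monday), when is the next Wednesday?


Current: Monday
Target: Wednesday
Days ahead: 2

Next Wednesday: 2014-03-26


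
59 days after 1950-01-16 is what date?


Start: 1950-01-16, add 59 days
January 1950 has 31 days: 31 - 16 = 15 days to January 31 -> 44 left
February 1950 has 28 days -> 16 left
March 1950: 16 <= 31 -> lands on March 16

Result: 1950-03-16


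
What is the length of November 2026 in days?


November 2026

30 days


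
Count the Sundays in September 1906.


September 1906 has 30 days
Anchor: Jan 1, 1906. With p = 1906 - 1 = 1905: (p + p//4 - p//100 + p//400) mod 7 = (1905 + 476 - 19 + 4) mod 7 = 2366 mod 7 = 0 -> Monday (Mon=0 ... Sun=6)
Days before September (Jan-Aug): 243; September 1 index = (0 + 243) mod 7 = 5 -> Saturday
First Sunday is September 2
Sundays: 2, 9, 16, 23, 30

5 Sundays


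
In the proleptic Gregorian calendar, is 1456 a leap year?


Gregorian leap year rule: divisible by 4, but not by 100, unless also by 400.
1456 is divisible by 4 but not 100 -> leap year

Yes


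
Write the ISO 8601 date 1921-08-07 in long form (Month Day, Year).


ISO 1921-08-07 parses as year=1921, month=08, day=07
Month 8 -> August

August 7, 1921


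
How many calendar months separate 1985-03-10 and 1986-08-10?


From March 1985 to August 1986
1 year * 12 = 12 months, plus 5 months = 17

17 months


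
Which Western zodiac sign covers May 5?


Date: May 5
Conventional tropical zodiac dates: Taurus from April 20 onward; Gemini starts May 21
May 5 falls within the Taurus range

Taurus


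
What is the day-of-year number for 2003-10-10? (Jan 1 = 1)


Date: October 10, 2003
Days in months 1 through 9: 273
Plus 10 days in October

Day of year: 283


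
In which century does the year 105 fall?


Century = (year - 1) // 100 + 1
= (105 - 1) // 100 + 1
= 104 // 100 + 1
= 1 + 1

2nd century


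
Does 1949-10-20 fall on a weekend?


Anchor: Jan 1, 1949. With p = 1949 - 1 = 1948: (p + p//4 - p//100 + p//400) mod 7 = (1948 + 487 - 19 + 4) mod 7 = 2420 mod 7 = 5 -> Saturday (Mon=0 ... Sun=6)
Day of year: 293; offset = 292
Weekday index = (5 + 292) mod 7 = 3 -> Thursday
Weekend days: Saturday, Sunday

No


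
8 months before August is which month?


August is month 8
8 - 8 = 0; wrap: 0 + 12 = 12

December
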